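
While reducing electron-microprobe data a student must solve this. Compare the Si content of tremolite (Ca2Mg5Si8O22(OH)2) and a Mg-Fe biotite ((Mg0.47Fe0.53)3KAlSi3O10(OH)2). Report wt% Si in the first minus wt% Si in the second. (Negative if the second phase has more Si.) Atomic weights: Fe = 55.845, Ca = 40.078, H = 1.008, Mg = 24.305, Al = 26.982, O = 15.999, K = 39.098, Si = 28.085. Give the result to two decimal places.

First mineral: 224.680 g Si in 812.353 g formula = 27.66 wt% Si.
Second mineral: 84.255 g Si in 467.403 g formula = 18.03 wt% Si.
27.66% − 18.03% gives a difference of 9.63 percentage points.

9.63 percentage points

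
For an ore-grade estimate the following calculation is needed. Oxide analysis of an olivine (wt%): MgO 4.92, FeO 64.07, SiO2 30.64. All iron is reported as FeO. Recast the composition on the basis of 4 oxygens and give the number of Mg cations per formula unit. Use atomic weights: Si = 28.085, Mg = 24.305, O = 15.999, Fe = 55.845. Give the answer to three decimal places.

MgO (M=40.304): mol = 0.12207; Mg = 0.12207, O = 0.12207.
FeO (M=71.844): mol = 0.89179; Fe = 0.89179, O = 0.89179.
SiO2 (M=60.083): mol = 0.50996; Si = 0.50996, O = 1.01992.
ΣO = 2.03378; factor = 4/ΣO = 1.96678.
Mg apfu = 0.12207 × 1.96678 = 0.240.

0.240 Mg apfu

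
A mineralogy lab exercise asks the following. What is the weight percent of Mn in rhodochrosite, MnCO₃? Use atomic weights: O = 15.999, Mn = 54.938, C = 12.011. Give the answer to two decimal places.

Formula mass = 1×54.938 + 1×12.011 + 3×15.999 = 114.946 g/mol, of which 54.938 g is Mn.
So Mn makes up 54.938/114.946 = 0.4779 of the mass, i.e. 47.79%.

47.79 wt%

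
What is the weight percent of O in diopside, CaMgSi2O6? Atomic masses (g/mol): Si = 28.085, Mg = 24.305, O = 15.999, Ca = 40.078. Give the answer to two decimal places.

44.33 mass %

Molar mass of CaMgSi2O6: 1*40.078 + 1*24.305 + 2*28.085 + 6*15.999 = 216.547 g/mol.
Mass of O per formula unit: 6 × 15.999 = 95.994 g.
Weight fraction O = 95.994 / 216.547 = 0.4433.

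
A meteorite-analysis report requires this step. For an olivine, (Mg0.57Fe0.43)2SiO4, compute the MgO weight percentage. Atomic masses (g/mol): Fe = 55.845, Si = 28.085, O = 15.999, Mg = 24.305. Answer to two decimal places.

M((Mg0.57Fe0.43)2SiO4) = 167.815 g/mol; M(MgO) = 40.304 g/mol.
Moles MgO per formula unit = 1.14 Mg ÷ 1 = 1.1400.
MgO fraction = (1.1400 × 40.304) / 167.815 = 45.947/167.815 = 0.2738.

27.38 wt%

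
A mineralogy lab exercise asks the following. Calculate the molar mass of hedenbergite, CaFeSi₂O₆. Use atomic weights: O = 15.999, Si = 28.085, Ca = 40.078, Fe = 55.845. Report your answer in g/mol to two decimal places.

248.09 g/mol

The formula mass is the sum 1(40.078) + 1(55.845) + 2(28.085) + 6(15.999).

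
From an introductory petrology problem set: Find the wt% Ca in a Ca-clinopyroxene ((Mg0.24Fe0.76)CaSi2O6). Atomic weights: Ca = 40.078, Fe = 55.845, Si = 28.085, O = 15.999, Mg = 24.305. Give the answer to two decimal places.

Formula mass = 0.24×24.305 + 0.76×55.845 + 1×40.078 + 2×28.085 + 6×15.999 = 240.517 g/mol, of which 40.078 g is Ca.
So Ca makes up 40.078/240.517 = 0.1666 of the mass, i.e. 16.66%.

16.66 wt%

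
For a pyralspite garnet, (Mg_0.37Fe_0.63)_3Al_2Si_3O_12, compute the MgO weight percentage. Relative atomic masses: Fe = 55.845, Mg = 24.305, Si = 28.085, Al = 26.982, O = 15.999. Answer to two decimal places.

9.67 wt%

M((Mg_0.37Fe_0.63)_3Al_2Si_3O_12) = 462.733 g/mol; M(MgO) = 40.304 g/mol.
Moles MgO per formula unit = 1.11 Mg ÷ 1 = 1.1100.
MgO fraction = (1.1100 × 40.304) / 462.733 = 44.737/462.733 = 0.0967.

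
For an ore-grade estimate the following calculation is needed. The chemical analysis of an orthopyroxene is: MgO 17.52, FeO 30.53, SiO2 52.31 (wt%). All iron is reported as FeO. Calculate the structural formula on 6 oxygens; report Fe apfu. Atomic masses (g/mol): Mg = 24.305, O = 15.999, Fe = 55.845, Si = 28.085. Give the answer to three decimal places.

MgO (M=40.304): mol = 0.43470; Mg = 0.43470, O = 0.43470.
FeO (M=71.844): mol = 0.42495; Fe = 0.42495, O = 0.42495.
SiO2 (M=60.083): mol = 0.87063; Si = 0.87063, O = 1.74126.
ΣO = 2.60091; factor = 6/ΣO = 2.30688.
Fe apfu = 0.42495 × 2.30688 = 0.980.

0.980 Fe apfu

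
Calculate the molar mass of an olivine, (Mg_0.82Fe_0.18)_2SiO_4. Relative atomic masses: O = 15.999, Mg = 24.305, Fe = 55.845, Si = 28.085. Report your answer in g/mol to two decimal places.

Mg: 1.64 × 24.305 = 39.8602
Fe: 0.36 × 55.845 = 20.1042
Si: 1 × 28.085 = 28.0850
O: 4 × 15.999 = 63.9960
Summing the contributions gives the formula mass.

152.05 g/mol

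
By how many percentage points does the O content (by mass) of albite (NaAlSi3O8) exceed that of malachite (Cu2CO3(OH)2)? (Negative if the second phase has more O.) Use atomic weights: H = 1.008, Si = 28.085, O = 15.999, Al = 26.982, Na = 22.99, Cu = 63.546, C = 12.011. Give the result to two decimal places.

12.63 percentage points

First mineral: 127.992 g O in 262.219 g formula = 48.81 wt% O.
Second mineral: 79.995 g O in 221.114 g formula = 36.18 wt% O.
48.81% − 36.18% gives a difference of 12.63 percentage points.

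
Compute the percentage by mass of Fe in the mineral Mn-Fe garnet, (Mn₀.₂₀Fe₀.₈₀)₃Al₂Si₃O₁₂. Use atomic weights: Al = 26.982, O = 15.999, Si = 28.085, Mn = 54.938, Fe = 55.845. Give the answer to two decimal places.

Molar mass of (Mn₀.₂₀Fe₀.₈₀)₃Al₂Si₃O₁₂: 0.60*54.938 + 2.40*55.845 + 2*26.982 + 3*28.085 + 12*15.999 = 497.198 g/mol.
Mass of Fe per formula unit: 2.40 × 55.845 = 134.028 g.
Weight fraction Fe = 134.028 / 497.198 = 0.2696.

26.96 mass %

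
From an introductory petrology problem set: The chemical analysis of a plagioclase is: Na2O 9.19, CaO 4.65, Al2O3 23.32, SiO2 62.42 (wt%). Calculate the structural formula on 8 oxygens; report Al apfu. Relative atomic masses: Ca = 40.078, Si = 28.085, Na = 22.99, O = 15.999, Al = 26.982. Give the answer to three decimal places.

1.222 Al apfu

9.19 wt% Na2O ÷ 61.979 g/mol = 0.14828 mol, giving 0.29656 Na and 0.14828 O.
4.65 wt% CaO ÷ 56.077 g/mol = 0.08292 mol, giving 0.08292 Ca and 0.08292 O.
23.32 wt% Al2O3 ÷ 101.961 g/mol = 0.22871 mol, giving 0.45742 Al and 0.68613 O.
62.42 wt% SiO2 ÷ 60.083 g/mol = 1.03890 mol, giving 1.03890 Si and 2.07780 O.
Oxygen sums to 2.99513; scaling by 8/2.99513 = 2.67100 puts the formula on 8 O.
Al: 0.45742 × 2.67100 = 1.222 atoms per formula unit.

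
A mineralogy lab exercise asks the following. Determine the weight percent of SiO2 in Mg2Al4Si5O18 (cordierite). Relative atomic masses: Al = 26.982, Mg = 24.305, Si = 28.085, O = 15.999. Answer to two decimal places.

51.36 wt%

Formula mass = 584.945 g/mol.
5 Si → 5.0000 mol SiO2 per formula unit; M(SiO2) = 60.083, so SiO2 mass = 300.415 g.
300.415/584.945 × 100 = 51.36 wt%.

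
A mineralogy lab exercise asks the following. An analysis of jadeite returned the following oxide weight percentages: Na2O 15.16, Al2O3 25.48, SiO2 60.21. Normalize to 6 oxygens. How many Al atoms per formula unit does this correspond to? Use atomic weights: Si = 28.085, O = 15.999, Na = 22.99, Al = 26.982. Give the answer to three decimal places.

1.000 Al apfu

15.16 wt% Na2O ÷ 61.979 g/mol = 0.24460 mol, giving 0.48920 Na and 0.24460 O.
25.48 wt% Al2O3 ÷ 101.961 g/mol = 0.24990 mol, giving 0.49980 Al and 0.74970 O.
60.21 wt% SiO2 ÷ 60.083 g/mol = 1.00211 mol, giving 1.00211 Si and 2.00422 O.
Oxygen sums to 2.99852; scaling by 6/2.99852 = 2.00099 puts the formula on 6 O.
Al: 0.49980 × 2.00099 = 1.000 atoms per formula unit.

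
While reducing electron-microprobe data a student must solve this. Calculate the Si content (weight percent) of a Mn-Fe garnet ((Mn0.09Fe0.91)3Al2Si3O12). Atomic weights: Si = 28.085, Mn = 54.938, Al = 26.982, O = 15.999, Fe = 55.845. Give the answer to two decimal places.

Formula mass = 0.27*54.938 + 2.73*55.845 + 2*26.982 + 3*28.085 + 12*15.999 = 497.497 g/mol, of which 84.255 g is Si.
So Si makes up 84.255/497.497 = 0.1694 of the mass, i.e. 16.94%.

16.94 weight percent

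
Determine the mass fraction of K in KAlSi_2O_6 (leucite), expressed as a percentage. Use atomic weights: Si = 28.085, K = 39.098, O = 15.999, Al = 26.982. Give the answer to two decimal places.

Formula mass = 1·39.098 + 1·26.982 + 2·28.085 + 6·15.999 = 218.244 g/mol, of which 39.098 g is K.
So K makes up 39.098/218.244 = 0.1791 of the mass, i.e. 17.91%.

17.91 weight percent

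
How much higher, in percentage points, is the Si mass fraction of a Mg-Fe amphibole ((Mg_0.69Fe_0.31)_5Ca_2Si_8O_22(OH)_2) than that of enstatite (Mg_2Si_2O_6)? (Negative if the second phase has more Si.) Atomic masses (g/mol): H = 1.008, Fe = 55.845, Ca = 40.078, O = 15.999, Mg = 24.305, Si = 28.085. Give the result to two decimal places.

M((Mg_0.69Fe_0.31)_5Ca_2Si_8O_22(OH)_2) = 861.240 g/mol, so wt% Si = 224.680/861.240 × 100 = 26.09%.
M(Mg_2Si_2O_6) = 200.774 g/mol, so wt% Si = 56.170/200.774 × 100 = 27.98%.
26.09 − 27.98 = -1.89 pp.

-1.89 percentage points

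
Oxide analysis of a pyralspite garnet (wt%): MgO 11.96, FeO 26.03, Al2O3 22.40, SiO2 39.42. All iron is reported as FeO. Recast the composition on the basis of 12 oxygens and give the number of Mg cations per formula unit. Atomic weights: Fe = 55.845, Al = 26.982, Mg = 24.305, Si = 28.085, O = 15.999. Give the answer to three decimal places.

1.354 Mg apfu

MgO (M=40.304): mol = 0.29674; Mg = 0.29674, O = 0.29674.
FeO (M=71.844): mol = 0.36231; Fe = 0.36231, O = 0.36231.
Al2O3 (M=101.961): mol = 0.21969; Al = 0.43938, O = 0.65907.
SiO2 (M=60.083): mol = 0.65609; Si = 0.65609, O = 1.31218.
ΣO = 2.63030; factor = 12/ΣO = 4.56222.
Mg apfu = 0.29674 × 4.56222 = 1.354.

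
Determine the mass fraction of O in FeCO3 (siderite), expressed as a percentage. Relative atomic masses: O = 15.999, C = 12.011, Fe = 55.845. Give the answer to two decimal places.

Formula mass = 1·55.845 + 1·12.011 + 3·15.999 = 115.853 g/mol, of which 47.997 g is O.
So O makes up 47.997/115.853 = 0.4143 of the mass, i.e. 41.43%.

41.43 weight percent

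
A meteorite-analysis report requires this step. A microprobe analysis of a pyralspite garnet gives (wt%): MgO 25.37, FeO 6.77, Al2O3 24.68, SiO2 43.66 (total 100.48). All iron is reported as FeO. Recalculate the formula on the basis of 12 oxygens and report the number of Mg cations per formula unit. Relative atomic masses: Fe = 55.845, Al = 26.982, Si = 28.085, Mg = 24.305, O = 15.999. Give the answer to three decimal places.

25.37 wt% MgO ÷ 40.304 g/mol = 0.62947 mol, giving 0.62947 Mg and 0.62947 O.
6.77 wt% FeO ÷ 71.844 g/mol = 0.09423 mol, giving 0.09423 Fe and 0.09423 O.
24.68 wt% Al2O3 ÷ 101.961 g/mol = 0.24205 mol, giving 0.48410 Al and 0.72615 O.
43.66 wt% SiO2 ÷ 60.083 g/mol = 0.72666 mol, giving 0.72666 Si and 1.45332 O.
Oxygen sums to 2.90317; scaling by 12/2.90317 = 4.13341 puts the formula on 12 O.
Mg: 0.62947 × 4.13341 = 2.602 atoms per formula unit.

2.602 Mg apfu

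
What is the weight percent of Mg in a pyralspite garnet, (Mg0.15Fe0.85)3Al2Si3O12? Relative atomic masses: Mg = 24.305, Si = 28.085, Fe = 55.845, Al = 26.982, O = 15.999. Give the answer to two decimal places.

M((Mg0.15Fe0.85)3Al2Si3O12) = 483.549 g/mol.
Mg contributes 0.45 × 24.305 = 10.937 g per mole.
10.937/483.549 = 0.0226 → 2.26%.

2.26 weight percent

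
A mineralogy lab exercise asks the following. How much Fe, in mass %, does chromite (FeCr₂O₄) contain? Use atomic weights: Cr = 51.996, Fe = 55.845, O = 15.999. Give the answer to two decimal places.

M(FeCr₂O₄) = 223.833 g/mol.
Fe contributes 1 × 55.845 = 55.845 g per mole.
55.845/223.833 = 0.2495 → 24.95%.

24.95 mass %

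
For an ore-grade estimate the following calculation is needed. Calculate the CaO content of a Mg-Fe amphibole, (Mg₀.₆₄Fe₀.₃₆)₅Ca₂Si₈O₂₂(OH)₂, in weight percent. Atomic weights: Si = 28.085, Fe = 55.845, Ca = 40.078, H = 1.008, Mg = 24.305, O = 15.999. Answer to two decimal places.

12.90 wt%

Formula mass = 869.125 g/mol.
2 Ca → 2.0000 mol CaO per formula unit; M(CaO) = 56.077, so CaO mass = 112.154 g.
112.154/869.125 × 100 = 12.90 wt%.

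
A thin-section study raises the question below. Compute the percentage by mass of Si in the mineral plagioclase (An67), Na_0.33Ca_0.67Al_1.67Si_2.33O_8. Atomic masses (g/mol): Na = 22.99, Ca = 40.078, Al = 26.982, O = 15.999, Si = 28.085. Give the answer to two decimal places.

M(Na_0.33Ca_0.67Al_1.67Si_2.33O_8) = 272.929 g/mol.
Si contributes 2.33 × 28.085 = 65.438 g per mole.
65.438/272.929 = 0.2398 → 23.98%.

23.98 weight percent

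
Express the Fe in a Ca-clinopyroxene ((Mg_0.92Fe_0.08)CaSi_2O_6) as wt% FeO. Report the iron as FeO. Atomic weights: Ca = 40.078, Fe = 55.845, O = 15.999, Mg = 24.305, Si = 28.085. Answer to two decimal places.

M((Mg_0.92Fe_0.08)CaSi_2O_6) = 219.070 g/mol; M(FeO) = 71.844 g/mol.
Moles FeO per formula unit = 0.08 Fe ÷ 1 = 0.0800.
FeO fraction = (0.0800 × 71.844) / 219.070 = 5.748/219.070 = 0.0262.

2.62 wt%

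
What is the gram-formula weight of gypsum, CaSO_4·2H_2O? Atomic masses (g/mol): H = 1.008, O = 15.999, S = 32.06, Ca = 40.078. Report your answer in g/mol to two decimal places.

M = 1(40.078) + 1(32.06) + 6(15.999) + 4(1.008)

172.16 g/mol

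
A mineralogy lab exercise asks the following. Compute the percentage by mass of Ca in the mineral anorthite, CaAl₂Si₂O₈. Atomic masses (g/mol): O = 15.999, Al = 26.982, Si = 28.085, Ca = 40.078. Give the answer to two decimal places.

14.41 weight percent

Molar mass of CaAl₂Si₂O₈: 1×40.078 + 2×26.982 + 2×28.085 + 8×15.999 = 278.204 g/mol.
Mass of Ca per formula unit: 1 × 40.078 = 40.078 g.
Weight fraction Ca = 40.078 / 278.204 = 0.1441.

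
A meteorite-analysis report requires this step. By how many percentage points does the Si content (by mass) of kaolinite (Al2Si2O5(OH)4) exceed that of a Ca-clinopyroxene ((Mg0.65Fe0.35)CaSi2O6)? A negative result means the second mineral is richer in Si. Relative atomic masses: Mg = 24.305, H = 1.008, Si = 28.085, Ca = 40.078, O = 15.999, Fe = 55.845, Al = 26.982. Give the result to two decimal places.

-2.92 percentage points

M(Al2Si2O5(OH)4) = 258.157 g/mol, so wt% Si = 56.170/258.157 × 100 = 21.76%.
M((Mg0.65Fe0.35)CaSi2O6) = 227.586 g/mol, so wt% Si = 56.170/227.586 × 100 = 24.68%.
21.76 − 24.68 = -2.92 pp.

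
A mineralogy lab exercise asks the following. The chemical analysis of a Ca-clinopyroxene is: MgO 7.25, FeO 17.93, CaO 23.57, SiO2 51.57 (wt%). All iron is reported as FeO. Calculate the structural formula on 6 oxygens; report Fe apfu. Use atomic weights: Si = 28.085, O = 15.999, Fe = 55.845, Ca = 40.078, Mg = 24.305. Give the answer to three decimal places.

0.583 Fe apfu

MgO (M=40.304): mol = 0.17988; Mg = 0.17988, O = 0.17988.
FeO (M=71.844): mol = 0.24957; Fe = 0.24957, O = 0.24957.
CaO (M=56.077): mol = 0.42031; Ca = 0.42031, O = 0.42031.
SiO2 (M=60.083): mol = 0.85831; Si = 0.85831, O = 1.71662.
ΣO = 2.56638; factor = 6/ΣO = 2.33792.
Fe apfu = 0.24957 × 2.33792 = 0.583.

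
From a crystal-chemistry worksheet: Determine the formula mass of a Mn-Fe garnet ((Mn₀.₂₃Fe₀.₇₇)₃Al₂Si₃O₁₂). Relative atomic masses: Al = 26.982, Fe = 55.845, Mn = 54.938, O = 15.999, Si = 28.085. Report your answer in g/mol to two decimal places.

497.12 g/mol

M = 0.69·54.938 + 2.31·55.845 + 2·26.982 + 3·28.085 + 12·15.999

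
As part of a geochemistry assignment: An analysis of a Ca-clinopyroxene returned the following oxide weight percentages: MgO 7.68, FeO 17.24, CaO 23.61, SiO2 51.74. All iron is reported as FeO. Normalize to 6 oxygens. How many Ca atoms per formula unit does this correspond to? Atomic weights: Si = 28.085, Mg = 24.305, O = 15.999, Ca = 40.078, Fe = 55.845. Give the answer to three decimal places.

0.981 Ca apfu

MgO (M=40.304): mol = 0.19055; Mg = 0.19055, O = 0.19055.
FeO (M=71.844): mol = 0.23996; Fe = 0.23996, O = 0.23996.
CaO (M=56.077): mol = 0.42103; Ca = 0.42103, O = 0.42103.
SiO2 (M=60.083): mol = 0.86114; Si = 0.86114, O = 1.72228.
ΣO = 2.57382; factor = 6/ΣO = 2.33117.
Ca apfu = 0.42103 × 2.33117 = 0.981.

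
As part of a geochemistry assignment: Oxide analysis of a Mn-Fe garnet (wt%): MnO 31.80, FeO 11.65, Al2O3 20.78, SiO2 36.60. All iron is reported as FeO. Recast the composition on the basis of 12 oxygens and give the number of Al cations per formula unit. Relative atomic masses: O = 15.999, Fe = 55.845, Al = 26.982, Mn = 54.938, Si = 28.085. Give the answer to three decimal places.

MnO: 31.80/70.937 = 0.44829 mol → 0.44829 mol Mn, 0.44829 mol O.
FeO: 11.65/71.844 = 0.16216 mol → 0.16216 mol Fe, 0.16216 mol O.
Al2O3: 20.78/101.961 = 0.20380 mol → 0.40760 mol Al, 0.61140 mol O.
SiO2: 36.60/60.083 = 0.60916 mol → 0.60916 mol Si, 1.21832 mol O.
Total oxygen = 2.44017 mol. Normalization factor = 12/2.44017 = 4.91769.
Al per 12 O = 0.40760 × 4.91769 = 2.004.

2.004 Al apfu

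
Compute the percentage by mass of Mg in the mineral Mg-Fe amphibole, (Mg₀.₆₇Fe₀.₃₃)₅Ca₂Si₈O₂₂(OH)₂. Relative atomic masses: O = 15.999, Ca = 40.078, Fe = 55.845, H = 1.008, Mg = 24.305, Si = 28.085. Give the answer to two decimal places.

9.42 mass %

Formula mass = 3.35×24.305 + 1.65×55.845 + 2×40.078 + 8×28.085 + 24×15.999 + 2×1.008 = 864.394 g/mol, of which 81.422 g is Mg.
So Mg makes up 81.422/864.394 = 0.0942 of the mass, i.e. 9.42%.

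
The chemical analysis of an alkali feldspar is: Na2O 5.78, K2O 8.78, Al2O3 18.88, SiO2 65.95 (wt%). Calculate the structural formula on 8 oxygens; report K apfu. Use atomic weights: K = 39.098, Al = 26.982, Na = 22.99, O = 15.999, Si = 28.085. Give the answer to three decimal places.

Na2O: 5.78/61.979 = 0.09326 mol → 0.18652 mol Na, 0.09326 mol O.
K2O: 8.78/94.195 = 0.09321 mol → 0.18642 mol K, 0.09321 mol O.
Al2O3: 18.88/101.961 = 0.18517 mol → 0.37034 mol Al, 0.55551 mol O.
SiO2: 65.95/60.083 = 1.09765 mol → 1.09765 mol Si, 2.19530 mol O.
Total oxygen = 2.93728 mol. Normalization factor = 8/2.93728 = 2.72361.
K per 8 O = 0.18642 × 2.72361 = 0.508.

0.508 K apfu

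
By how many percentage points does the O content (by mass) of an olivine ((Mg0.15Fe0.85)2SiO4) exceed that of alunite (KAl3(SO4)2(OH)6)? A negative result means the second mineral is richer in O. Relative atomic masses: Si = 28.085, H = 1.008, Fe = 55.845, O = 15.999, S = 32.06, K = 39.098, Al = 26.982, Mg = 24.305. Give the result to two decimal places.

-21.14 percentage points

First mineral: 63.996 g O in 194.309 g formula = 32.94 wt% O.
Second mineral: 223.986 g O in 414.198 g formula = 54.08 wt% O.
32.94% − 54.08% gives a difference of -21.14 percentage points.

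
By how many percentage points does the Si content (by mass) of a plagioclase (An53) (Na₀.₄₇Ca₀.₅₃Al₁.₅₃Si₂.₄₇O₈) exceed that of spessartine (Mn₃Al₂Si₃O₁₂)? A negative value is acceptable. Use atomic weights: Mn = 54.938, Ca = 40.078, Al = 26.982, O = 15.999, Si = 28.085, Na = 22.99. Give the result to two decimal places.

M(Na₀.₄₇Ca₀.₅₃Al₁.₅₃Si₂.₄₇O₈) = 270.691 g/mol, so wt% Si = 69.370/270.691 × 100 = 25.63%.
M(Mn₃Al₂Si₃O₁₂) = 495.021 g/mol, so wt% Si = 84.255/495.021 × 100 = 17.02%.
25.63 − 17.02 = 8.61 pp.

8.61 percentage points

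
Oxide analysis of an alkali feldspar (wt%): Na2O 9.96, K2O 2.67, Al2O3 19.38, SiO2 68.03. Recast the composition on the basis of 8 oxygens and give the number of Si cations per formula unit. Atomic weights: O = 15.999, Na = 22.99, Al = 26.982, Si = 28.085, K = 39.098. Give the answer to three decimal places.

2.996 Si apfu

9.96 wt% Na2O ÷ 61.979 g/mol = 0.16070 mol, giving 0.32140 Na and 0.16070 O.
2.67 wt% K2O ÷ 94.195 g/mol = 0.02835 mol, giving 0.05670 K and 0.02835 O.
19.38 wt% Al2O3 ÷ 101.961 g/mol = 0.19007 mol, giving 0.38014 Al and 0.57021 O.
68.03 wt% SiO2 ÷ 60.083 g/mol = 1.13227 mol, giving 1.13227 Si and 2.26454 O.
Oxygen sums to 3.02380; scaling by 8/3.02380 = 2.64568 puts the formula on 8 O.
Si: 1.13227 × 2.64568 = 2.996 atoms per formula unit.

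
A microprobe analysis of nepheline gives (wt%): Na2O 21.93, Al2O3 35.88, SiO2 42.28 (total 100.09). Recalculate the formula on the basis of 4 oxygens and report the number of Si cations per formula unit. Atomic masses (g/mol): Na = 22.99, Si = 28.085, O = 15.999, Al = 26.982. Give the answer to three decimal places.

0.999 Si apfu

21.93 wt% Na2O ÷ 61.979 g/mol = 0.35383 mol, giving 0.70766 Na and 0.35383 O.
35.88 wt% Al2O3 ÷ 101.961 g/mol = 0.35190 mol, giving 0.70380 Al and 1.05570 O.
42.28 wt% SiO2 ÷ 60.083 g/mol = 0.70369 mol, giving 0.70369 Si and 1.40738 O.
Oxygen sums to 2.81691; scaling by 4/2.81691 = 1.42000 puts the formula on 4 O.
Si: 0.70369 × 1.42000 = 0.999 atoms per formula unit.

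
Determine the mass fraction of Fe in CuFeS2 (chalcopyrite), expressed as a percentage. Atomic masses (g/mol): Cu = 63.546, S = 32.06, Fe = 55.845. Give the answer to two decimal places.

30.43 mass %

Formula mass = 1×63.546 + 1×55.845 + 2×32.06 = 183.511 g/mol, of which 55.845 g is Fe.
So Fe makes up 55.845/183.511 = 0.3043 of the mass, i.e. 30.43%.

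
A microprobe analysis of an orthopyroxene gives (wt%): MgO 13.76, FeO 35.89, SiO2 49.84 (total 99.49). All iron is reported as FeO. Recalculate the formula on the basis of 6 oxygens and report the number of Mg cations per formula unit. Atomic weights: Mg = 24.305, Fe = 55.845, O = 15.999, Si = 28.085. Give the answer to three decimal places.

0.819 Mg apfu

MgO: 13.76/40.304 = 0.34141 mol → 0.34141 mol Mg, 0.34141 mol O.
FeO: 35.89/71.844 = 0.49955 mol → 0.49955 mol Fe, 0.49955 mol O.
SiO2: 49.84/60.083 = 0.82952 mol → 0.82952 mol Si, 1.65904 mol O.
Total oxygen = 2.50000 mol. Normalization factor = 6/2.50000 = 2.40000.
Mg per 6 O = 0.34141 × 2.40000 = 0.819.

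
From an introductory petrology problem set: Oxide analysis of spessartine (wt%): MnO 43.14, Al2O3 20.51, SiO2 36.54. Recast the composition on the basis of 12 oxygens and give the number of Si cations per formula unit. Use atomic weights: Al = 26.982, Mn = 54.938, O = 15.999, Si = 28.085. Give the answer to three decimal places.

3.006 Si apfu

MnO (M=70.937): mol = 0.60815; Mn = 0.60815, O = 0.60815.
Al2O3 (M=101.961): mol = 0.20116; Al = 0.40232, O = 0.60348.
SiO2 (M=60.083): mol = 0.60816; Si = 0.60816, O = 1.21632.
ΣO = 2.42795; factor = 12/ΣO = 4.94244.
Si apfu = 0.60816 × 4.94244 = 3.006.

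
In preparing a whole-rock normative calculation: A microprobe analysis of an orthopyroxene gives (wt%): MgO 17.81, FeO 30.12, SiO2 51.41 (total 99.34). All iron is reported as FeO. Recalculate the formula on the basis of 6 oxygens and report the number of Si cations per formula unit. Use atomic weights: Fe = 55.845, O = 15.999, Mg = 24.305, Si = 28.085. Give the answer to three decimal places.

1.996 Si apfu

MgO (M=40.304): mol = 0.44189; Mg = 0.44189, O = 0.44189.
FeO (M=71.844): mol = 0.41924; Fe = 0.41924, O = 0.41924.
SiO2 (M=60.083): mol = 0.85565; Si = 0.85565, O = 1.71130.
ΣO = 2.57243; factor = 6/ΣO = 2.33242.
Si apfu = 0.85565 × 2.33242 = 1.996.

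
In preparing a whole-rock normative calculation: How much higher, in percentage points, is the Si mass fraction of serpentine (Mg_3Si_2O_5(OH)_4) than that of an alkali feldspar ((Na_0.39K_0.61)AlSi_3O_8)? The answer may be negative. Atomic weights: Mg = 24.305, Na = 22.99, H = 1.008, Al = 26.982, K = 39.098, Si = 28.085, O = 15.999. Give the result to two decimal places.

Si in Mg_3Si_2O_5(OH)_4: molar mass 277.108 g/mol; 2×28.085 = 56.170 g → 20.27 wt%.
Si in (Na_0.39K_0.61)AlSi_3O_8: molar mass 272.045 g/mol; 3×28.085 = 84.255 g → 30.97 wt%.
Difference = 20.27 − 30.97 = -10.70 percentage points.

-10.70 percentage points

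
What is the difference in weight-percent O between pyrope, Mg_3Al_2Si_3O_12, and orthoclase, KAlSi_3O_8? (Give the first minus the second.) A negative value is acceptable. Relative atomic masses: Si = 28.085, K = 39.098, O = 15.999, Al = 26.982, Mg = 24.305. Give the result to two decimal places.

O in Mg_3Al_2Si_3O_12: molar mass 403.122 g/mol; 12×15.999 = 191.988 g → 47.63 wt%.
O in KAlSi_3O_8: molar mass 278.327 g/mol; 8×15.999 = 127.992 g → 45.99 wt%.
Difference = 47.63 − 45.99 = 1.64 percentage points.

1.64 percentage points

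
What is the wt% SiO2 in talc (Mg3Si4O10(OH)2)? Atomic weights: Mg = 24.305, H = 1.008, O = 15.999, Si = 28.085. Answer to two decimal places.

63.37 wt%

M(Mg3Si4O10(OH)2) = 379.259 g/mol; M(SiO2) = 60.083 g/mol.
Moles SiO2 per formula unit = 4 Si ÷ 1 = 4.0000.
SiO2 fraction = (4.0000 × 60.083) / 379.259 = 240.332/379.259 = 0.6337.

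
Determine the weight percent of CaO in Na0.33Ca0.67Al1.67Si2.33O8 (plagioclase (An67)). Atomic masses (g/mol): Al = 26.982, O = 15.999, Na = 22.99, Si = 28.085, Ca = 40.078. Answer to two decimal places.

13.77 wt%

Formula mass = 272.929 g/mol.
0.67 Ca → 0.6700 mol CaO per formula unit; M(CaO) = 56.077, so CaO mass = 37.572 g.
37.572/272.929 × 100 = 13.77 wt%.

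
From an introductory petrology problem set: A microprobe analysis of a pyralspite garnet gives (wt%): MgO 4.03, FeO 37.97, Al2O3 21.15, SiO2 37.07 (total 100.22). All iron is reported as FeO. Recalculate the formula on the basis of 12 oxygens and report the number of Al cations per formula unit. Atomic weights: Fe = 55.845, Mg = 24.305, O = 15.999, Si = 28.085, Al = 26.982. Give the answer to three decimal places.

4.03 wt% MgO ÷ 40.304 g/mol = 0.09999 mol, giving 0.09999 Mg and 0.09999 O.
37.97 wt% FeO ÷ 71.844 g/mol = 0.52851 mol, giving 0.52851 Fe and 0.52851 O.
21.15 wt% Al2O3 ÷ 101.961 g/mol = 0.20743 mol, giving 0.41486 Al and 0.62229 O.
37.07 wt% SiO2 ÷ 60.083 g/mol = 0.61698 mol, giving 0.61698 Si and 1.23396 O.
Oxygen sums to 2.48475; scaling by 12/2.48475 = 4.82946 puts the formula on 12 O.
Al: 0.41486 × 4.82946 = 2.004 atoms per formula unit.

2.004 Al apfu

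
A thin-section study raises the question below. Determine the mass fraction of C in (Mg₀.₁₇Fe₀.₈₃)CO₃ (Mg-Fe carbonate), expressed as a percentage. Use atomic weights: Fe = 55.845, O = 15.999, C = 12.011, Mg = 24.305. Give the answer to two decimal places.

10.87 weight percent

M((Mg₀.₁₇Fe₀.₈₃)CO₃) = 110.491 g/mol.
C contributes 1 × 12.011 = 12.011 g per mole.
12.011/110.491 = 0.1087 → 10.87%.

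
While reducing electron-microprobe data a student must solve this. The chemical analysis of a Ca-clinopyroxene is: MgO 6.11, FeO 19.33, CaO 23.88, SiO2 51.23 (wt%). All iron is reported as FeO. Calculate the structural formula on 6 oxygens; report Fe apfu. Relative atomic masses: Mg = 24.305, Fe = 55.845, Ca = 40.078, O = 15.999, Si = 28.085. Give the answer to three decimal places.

6.11 wt% MgO ÷ 40.304 g/mol = 0.15160 mol, giving 0.15160 Mg and 0.15160 O.
19.33 wt% FeO ÷ 71.844 g/mol = 0.26906 mol, giving 0.26906 Fe and 0.26906 O.
23.88 wt% CaO ÷ 56.077 g/mol = 0.42584 mol, giving 0.42584 Ca and 0.42584 O.
51.23 wt% SiO2 ÷ 60.083 g/mol = 0.85265 mol, giving 0.85265 Si and 1.70530 O.
Oxygen sums to 2.55180; scaling by 6/2.55180 = 2.35128 puts the formula on 6 O.
Fe: 0.26906 × 2.35128 = 0.633 atoms per formula unit.

0.633 Fe apfu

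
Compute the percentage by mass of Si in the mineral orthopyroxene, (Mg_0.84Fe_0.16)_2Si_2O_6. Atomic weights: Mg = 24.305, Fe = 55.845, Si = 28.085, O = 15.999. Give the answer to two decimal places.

26.64 weight percent

Molar mass of (Mg_0.84Fe_0.16)_2Si_2O_6: 1.68·24.305 + 0.32·55.845 + 2·28.085 + 6·15.999 = 210.867 g/mol.
Mass of Si per formula unit: 2 × 28.085 = 56.170 g.
Weight fraction Si = 56.170 / 210.867 = 0.2664.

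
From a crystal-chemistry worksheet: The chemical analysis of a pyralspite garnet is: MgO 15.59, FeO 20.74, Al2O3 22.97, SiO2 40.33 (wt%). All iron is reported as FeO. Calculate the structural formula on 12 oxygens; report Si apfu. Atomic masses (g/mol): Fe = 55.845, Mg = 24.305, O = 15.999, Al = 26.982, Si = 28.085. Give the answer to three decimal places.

15.59 wt% MgO ÷ 40.304 g/mol = 0.38681 mol, giving 0.38681 Mg and 0.38681 O.
20.74 wt% FeO ÷ 71.844 g/mol = 0.28868 mol, giving 0.28868 Fe and 0.28868 O.
22.97 wt% Al2O3 ÷ 101.961 g/mol = 0.22528 mol, giving 0.45056 Al and 0.67584 O.
40.33 wt% SiO2 ÷ 60.083 g/mol = 0.67124 mol, giving 0.67124 Si and 1.34248 O.
Oxygen sums to 2.69381; scaling by 12/2.69381 = 4.45466 puts the formula on 12 O.
Si: 0.67124 × 4.45466 = 2.990 atoms per formula unit.

2.990 Si apfu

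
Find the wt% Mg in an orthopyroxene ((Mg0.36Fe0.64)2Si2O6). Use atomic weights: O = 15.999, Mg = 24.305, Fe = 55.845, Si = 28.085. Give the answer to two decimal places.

7.26 weight percent

M((Mg0.36Fe0.64)2Si2O6) = 241.145 g/mol.
Mg contributes 0.72 × 24.305 = 17.500 g per mole.
17.500/241.145 = 0.0726 → 7.26%.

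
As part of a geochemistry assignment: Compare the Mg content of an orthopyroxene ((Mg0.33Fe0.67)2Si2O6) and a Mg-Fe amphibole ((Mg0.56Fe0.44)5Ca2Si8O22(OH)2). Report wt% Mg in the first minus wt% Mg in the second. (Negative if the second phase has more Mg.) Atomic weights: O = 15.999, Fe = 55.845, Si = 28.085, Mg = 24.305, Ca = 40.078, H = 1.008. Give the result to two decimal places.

-1.12 percentage points

Mg in (Mg0.33Fe0.67)2Si2O6: molar mass 243.038 g/mol; 0.66×24.305 = 16.041 g → 6.60 wt%.
Mg in (Mg0.56Fe0.44)5Ca2Si8O22(OH)2: molar mass 881.741 g/mol; 2.80×24.305 = 68.054 g → 7.72 wt%.
Difference = 6.60 − 7.72 = -1.12 percentage points.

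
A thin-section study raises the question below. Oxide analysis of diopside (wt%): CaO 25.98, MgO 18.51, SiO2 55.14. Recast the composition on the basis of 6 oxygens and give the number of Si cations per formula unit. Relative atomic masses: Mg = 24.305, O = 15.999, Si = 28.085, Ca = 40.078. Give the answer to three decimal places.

CaO (M=56.077): mol = 0.46329; Ca = 0.46329, O = 0.46329.
MgO (M=40.304): mol = 0.45926; Mg = 0.45926, O = 0.45926.
SiO2 (M=60.083): mol = 0.91773; Si = 0.91773, O = 1.83546.
ΣO = 2.75801; factor = 6/ΣO = 2.17548.
Si apfu = 0.91773 × 2.17548 = 1.997.

1.997 Si apfu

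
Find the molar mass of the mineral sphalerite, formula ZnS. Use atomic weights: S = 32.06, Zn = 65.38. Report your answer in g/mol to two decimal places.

The formula mass is the sum 1*65.38 + 1*32.06.

97.44 g/mol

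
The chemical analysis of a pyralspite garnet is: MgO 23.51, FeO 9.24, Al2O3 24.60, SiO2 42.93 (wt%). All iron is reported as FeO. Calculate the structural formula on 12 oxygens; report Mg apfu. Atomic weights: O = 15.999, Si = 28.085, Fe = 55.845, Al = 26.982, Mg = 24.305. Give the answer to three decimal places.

MgO (M=40.304): mol = 0.58332; Mg = 0.58332, O = 0.58332.
FeO (M=71.844): mol = 0.12861; Fe = 0.12861, O = 0.12861.
Al2O3 (M=101.961): mol = 0.24127; Al = 0.48254, O = 0.72381.
SiO2 (M=60.083): mol = 0.71451; Si = 0.71451, O = 1.42902.
ΣO = 2.86476; factor = 12/ΣO = 4.18883.
Mg apfu = 0.58332 × 4.18883 = 2.443.

2.443 Mg apfu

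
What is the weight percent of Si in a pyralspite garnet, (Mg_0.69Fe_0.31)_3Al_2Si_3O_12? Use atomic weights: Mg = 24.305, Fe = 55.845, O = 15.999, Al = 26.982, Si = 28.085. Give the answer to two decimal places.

Molar mass of (Mg_0.69Fe_0.31)_3Al_2Si_3O_12: 2.07*24.305 + 0.93*55.845 + 2*26.982 + 3*28.085 + 12*15.999 = 432.454 g/mol.
Mass of Si per formula unit: 3 × 28.085 = 84.255 g.
Weight fraction Si = 84.255 / 432.454 = 0.1948.

19.48 wt%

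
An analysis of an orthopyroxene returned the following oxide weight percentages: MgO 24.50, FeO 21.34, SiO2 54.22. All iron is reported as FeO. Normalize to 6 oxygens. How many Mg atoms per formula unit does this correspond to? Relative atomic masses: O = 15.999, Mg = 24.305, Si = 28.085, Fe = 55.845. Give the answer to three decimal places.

1.346 Mg apfu

MgO (M=40.304): mol = 0.60788; Mg = 0.60788, O = 0.60788.
FeO (M=71.844): mol = 0.29703; Fe = 0.29703, O = 0.29703.
SiO2 (M=60.083): mol = 0.90242; Si = 0.90242, O = 1.80484.
ΣO = 2.70975; factor = 6/ΣO = 2.21423.
Mg apfu = 0.60788 × 2.21423 = 1.346.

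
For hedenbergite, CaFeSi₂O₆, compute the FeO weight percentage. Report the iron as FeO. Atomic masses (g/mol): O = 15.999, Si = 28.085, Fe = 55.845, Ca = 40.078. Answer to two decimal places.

28.96 wt%

Molar mass of CaFeSi₂O₆ = 1*40.078 + 1*55.845 + 2*28.085 + 6*15.999 = 248.087 g/mol.
Each formula unit contains 1 Fe, equivalent to 1/1 = 1.0000 mol FeO.
M(FeO) = 1×55.845 + 1×15.999 = 71.844 g/mol.
Mass of FeO per formula unit = 1.0000 × 71.844 = 71.844 g.
FeO wt% = 71.844 / 248.087 × 100 = 28.96%.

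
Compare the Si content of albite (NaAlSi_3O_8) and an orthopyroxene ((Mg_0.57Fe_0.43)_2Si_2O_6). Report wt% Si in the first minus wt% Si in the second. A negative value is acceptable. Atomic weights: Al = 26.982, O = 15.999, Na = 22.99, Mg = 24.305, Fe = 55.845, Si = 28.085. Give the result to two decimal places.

First mineral: 84.255 g Si in 262.219 g formula = 32.13 wt% Si.
Second mineral: 56.170 g Si in 227.898 g formula = 24.65 wt% Si.
32.13% − 24.65% gives a difference of 7.48 percentage points.

7.48 percentage points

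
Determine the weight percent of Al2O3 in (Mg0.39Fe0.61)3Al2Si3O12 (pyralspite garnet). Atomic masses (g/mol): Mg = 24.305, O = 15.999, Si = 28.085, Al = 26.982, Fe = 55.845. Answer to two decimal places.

22.13 wt%

Molar mass of (Mg0.39Fe0.61)3Al2Si3O12 = 1.17*24.305 + 1.83*55.845 + 2*26.982 + 3*28.085 + 12*15.999 = 460.840 g/mol.
Each formula unit contains 2 Al, equivalent to 2/2 = 1.0000 mol Al2O3.
M(Al2O3) = 2×26.982 + 3×15.999 = 101.961 g/mol.
Mass of Al2O3 per formula unit = 1.0000 × 101.961 = 101.961 g.
Al2O3 wt% = 101.961 / 460.840 × 100 = 22.13%.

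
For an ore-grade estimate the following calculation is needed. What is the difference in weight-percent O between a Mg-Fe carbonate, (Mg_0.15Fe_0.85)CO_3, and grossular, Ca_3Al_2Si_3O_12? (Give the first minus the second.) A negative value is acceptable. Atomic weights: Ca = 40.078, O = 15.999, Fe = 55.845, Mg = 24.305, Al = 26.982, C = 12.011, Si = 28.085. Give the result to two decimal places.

First mineral: 47.997 g O in 111.122 g formula = 43.19 wt% O.
Second mineral: 191.988 g O in 450.441 g formula = 42.62 wt% O.
43.19% − 42.62% gives a difference of 0.57 percentage points.

0.57 percentage points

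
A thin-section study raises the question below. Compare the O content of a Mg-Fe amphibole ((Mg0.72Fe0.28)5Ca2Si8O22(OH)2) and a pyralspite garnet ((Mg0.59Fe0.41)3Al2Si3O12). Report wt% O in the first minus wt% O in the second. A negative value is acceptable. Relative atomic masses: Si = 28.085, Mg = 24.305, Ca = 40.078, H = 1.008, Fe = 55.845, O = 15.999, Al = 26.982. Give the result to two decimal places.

1.39 percentage points

M((Mg0.72Fe0.28)5Ca2Si8O22(OH)2) = 856.509 g/mol, so wt% O = 383.976/856.509 × 100 = 44.83%.
M((Mg0.59Fe0.41)3Al2Si3O12) = 441.916 g/mol, so wt% O = 191.988/441.916 × 100 = 43.44%.
44.83 − 43.44 = 1.39 pp.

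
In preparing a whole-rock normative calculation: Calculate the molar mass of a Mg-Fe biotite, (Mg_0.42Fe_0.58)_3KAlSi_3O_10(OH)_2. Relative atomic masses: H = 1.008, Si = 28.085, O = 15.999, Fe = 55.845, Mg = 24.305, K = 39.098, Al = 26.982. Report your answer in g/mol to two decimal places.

472.13 g/mol

M = 1.26(24.305) + 1.74(55.845) + 1(39.098) + 1(26.982) + 3(28.085) + 12(15.999) + 2(1.008)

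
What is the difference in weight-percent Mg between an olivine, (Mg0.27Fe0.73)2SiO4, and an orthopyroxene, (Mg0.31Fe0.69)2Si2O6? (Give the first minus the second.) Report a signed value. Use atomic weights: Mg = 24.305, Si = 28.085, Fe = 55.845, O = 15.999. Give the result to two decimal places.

0.86 percentage points

First mineral: 13.125 g Mg in 186.739 g formula = 7.03 wt% Mg.
Second mineral: 15.069 g Mg in 244.299 g formula = 6.17 wt% Mg.
7.03% − 6.17% gives a difference of 0.86 percentage points.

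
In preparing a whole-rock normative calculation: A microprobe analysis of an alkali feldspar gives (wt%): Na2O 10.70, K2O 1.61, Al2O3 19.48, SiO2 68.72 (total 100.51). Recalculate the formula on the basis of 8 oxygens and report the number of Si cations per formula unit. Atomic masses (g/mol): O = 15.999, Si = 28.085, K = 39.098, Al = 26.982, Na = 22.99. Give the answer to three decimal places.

3.000 Si apfu

Na2O (M=61.979): mol = 0.17264; Na = 0.34528, O = 0.17264.
K2O (M=94.195): mol = 0.01709; K = 0.03418, O = 0.01709.
Al2O3 (M=101.961): mol = 0.19105; Al = 0.38210, O = 0.57315.
SiO2 (M=60.083): mol = 1.14375; Si = 1.14375, O = 2.28750.
ΣO = 3.05038; factor = 8/ΣO = 2.62262.
Si apfu = 1.14375 × 2.62262 = 3.000.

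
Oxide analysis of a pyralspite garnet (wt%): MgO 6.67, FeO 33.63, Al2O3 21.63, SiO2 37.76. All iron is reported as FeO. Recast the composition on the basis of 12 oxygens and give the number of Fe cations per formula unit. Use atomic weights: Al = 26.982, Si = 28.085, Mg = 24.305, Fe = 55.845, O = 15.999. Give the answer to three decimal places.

2.223 Fe apfu

MgO: 6.67/40.304 = 0.16549 mol → 0.16549 mol Mg, 0.16549 mol O.
FeO: 33.63/71.844 = 0.46810 mol → 0.46810 mol Fe, 0.46810 mol O.
Al2O3: 21.63/101.961 = 0.21214 mol → 0.42428 mol Al, 0.63642 mol O.
SiO2: 37.76/60.083 = 0.62846 mol → 0.62846 mol Si, 1.25692 mol O.
Total oxygen = 2.52693 mol. Normalization factor = 12/2.52693 = 4.74885.
Fe per 12 O = 0.46810 × 4.74885 = 2.223.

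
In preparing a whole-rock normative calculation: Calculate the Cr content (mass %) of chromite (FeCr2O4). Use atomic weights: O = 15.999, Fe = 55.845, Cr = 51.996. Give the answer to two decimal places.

46.46 mass %

Formula mass = 1×55.845 + 2×51.996 + 4×15.999 = 223.833 g/mol, of which 103.992 g is Cr.
So Cr makes up 103.992/223.833 = 0.4646 of the mass, i.e. 46.46%.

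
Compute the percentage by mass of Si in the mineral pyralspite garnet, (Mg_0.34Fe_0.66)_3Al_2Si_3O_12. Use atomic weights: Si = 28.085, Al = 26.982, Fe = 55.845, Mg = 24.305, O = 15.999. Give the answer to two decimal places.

18.10 mass %

Formula mass = 1.02×24.305 + 1.98×55.845 + 2×26.982 + 3×28.085 + 12×15.999 = 465.571 g/mol, of which 84.255 g is Si.
So Si makes up 84.255/465.571 = 0.1810 of the mass, i.e. 18.10%.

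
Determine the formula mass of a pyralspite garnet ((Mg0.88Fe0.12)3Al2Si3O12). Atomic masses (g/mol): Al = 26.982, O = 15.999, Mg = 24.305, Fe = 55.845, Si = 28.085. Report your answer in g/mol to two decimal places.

414.48 g/mol

The formula mass is the sum 2.64×24.305 + 0.36×55.845 + 2×26.982 + 3×28.085 + 12×15.999.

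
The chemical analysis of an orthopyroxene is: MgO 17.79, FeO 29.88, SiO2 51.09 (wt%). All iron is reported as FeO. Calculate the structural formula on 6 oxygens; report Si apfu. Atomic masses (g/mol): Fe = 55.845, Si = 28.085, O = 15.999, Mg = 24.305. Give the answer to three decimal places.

MgO: 17.79/40.304 = 0.44140 mol → 0.44140 mol Mg, 0.44140 mol O.
FeO: 29.88/71.844 = 0.41590 mol → 0.41590 mol Fe, 0.41590 mol O.
SiO2: 51.09/60.083 = 0.85032 mol → 0.85032 mol Si, 1.70064 mol O.
Total oxygen = 2.55794 mol. Normalization factor = 6/2.55794 = 2.34564.
Si per 6 O = 0.85032 × 2.34564 = 1.995.

1.995 Si apfu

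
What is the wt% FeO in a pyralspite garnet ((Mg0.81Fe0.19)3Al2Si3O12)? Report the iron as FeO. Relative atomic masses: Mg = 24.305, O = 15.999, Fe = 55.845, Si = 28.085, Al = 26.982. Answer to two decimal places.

M((Mg0.81Fe0.19)3Al2Si3O12) = 421.100 g/mol; M(FeO) = 71.844 g/mol.
Moles FeO per formula unit = 0.57 Fe ÷ 1 = 0.5700.
FeO fraction = (0.5700 × 71.844) / 421.100 = 40.951/421.100 = 0.0972.

9.72 wt%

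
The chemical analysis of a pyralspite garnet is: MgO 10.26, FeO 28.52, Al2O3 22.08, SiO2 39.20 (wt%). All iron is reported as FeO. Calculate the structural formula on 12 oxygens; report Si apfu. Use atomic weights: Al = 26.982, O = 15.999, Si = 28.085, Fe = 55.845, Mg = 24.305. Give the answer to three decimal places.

10.26 wt% MgO ÷ 40.304 g/mol = 0.25457 mol, giving 0.25457 Mg and 0.25457 O.
28.52 wt% FeO ÷ 71.844 g/mol = 0.39697 mol, giving 0.39697 Fe and 0.39697 O.
22.08 wt% Al2O3 ÷ 101.961 g/mol = 0.21655 mol, giving 0.43310 Al and 0.64965 O.
39.20 wt% SiO2 ÷ 60.083 g/mol = 0.65243 mol, giving 0.65243 Si and 1.30486 O.
Oxygen sums to 2.60605; scaling by 12/2.60605 = 4.60467 puts the formula on 12 O.
Si: 0.65243 × 4.60467 = 3.004 atoms per formula unit.

3.004 Si apfu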